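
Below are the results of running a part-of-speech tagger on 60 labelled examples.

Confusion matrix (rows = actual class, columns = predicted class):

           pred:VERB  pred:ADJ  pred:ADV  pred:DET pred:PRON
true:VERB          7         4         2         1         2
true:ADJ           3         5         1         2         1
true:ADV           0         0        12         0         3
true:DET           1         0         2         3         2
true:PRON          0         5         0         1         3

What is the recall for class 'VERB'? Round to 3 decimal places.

Take TP from the diagonal, FP from the rest of the 'VERB' prediction marginal, FN from the rest of the 'VERB' actual marginal.
recall = TP/(TP+FN).
VERB: TP=7, FN=4+2+1+2=9 → 7/16 = 0.4375

0.438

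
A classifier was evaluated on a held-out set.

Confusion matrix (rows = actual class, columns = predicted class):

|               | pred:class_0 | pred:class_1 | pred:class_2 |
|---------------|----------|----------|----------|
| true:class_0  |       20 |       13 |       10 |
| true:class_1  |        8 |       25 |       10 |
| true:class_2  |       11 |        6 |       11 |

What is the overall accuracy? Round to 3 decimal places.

Accuracy = trace / total = (20+25+11=56) / 114 = 56/114 = 0.491

0.491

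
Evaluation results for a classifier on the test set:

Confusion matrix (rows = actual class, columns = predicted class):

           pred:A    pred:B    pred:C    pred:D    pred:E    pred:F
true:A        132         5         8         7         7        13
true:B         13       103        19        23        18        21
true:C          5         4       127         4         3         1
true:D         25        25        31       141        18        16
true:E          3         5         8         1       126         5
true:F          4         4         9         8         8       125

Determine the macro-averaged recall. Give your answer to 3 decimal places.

Per-class recall (TP/(TP+FN)):
  A: TP=132, FN=5+8+7+7+13=40 → 132/172 = 0.7674
  B: TP=103, FN=13+19+23+18+21=94 → 103/197 = 0.5228
  C: TP=127, FN=5+4+4+3+1=17 → 127/144 = 0.8819
  D: TP=141, FN=25+25+31+18+16=115 → 141/256 = 0.5508
  E: TP=126, FN=3+5+8+1+5=22 → 126/148 = 0.8514
  F: TP=125, FN=4+4+9+8+8=33 → 125/158 = 0.7911
Macro-recall = mean = (0.7674 + 0.5228 + 0.8819 + 0.5508 + 0.8514 + 0.7911) / 6 = 0.728

0.728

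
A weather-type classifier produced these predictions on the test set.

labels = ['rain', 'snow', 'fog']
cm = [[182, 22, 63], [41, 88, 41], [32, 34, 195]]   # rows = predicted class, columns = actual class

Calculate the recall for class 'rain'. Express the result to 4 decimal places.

0.7137

One-vs-rest for 'rain': TP = diagonal; FP = other classes predicted 'rain'; FN = 'rain' predicted as other.
recall = TP/(TP+FN).
rain: TP=182, FN=41+32=73 → 182/255 = 0.71373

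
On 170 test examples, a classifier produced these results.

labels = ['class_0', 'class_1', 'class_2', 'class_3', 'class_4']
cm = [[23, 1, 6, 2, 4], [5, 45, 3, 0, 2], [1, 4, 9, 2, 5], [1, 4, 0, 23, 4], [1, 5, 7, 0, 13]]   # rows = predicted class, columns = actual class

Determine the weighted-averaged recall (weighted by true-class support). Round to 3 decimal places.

Per-class recall (TP/(TP+FN)):
  class_0: TP=23, FN=5+1+1+1=8 → 23/31 = 0.7419
  class_1: TP=45, FN=1+4+4+5=14 → 45/59 = 0.7627
  class_2: TP=9, FN=6+3+0+7=16 → 9/25 = 0.3600
  class_3: TP=23, FN=2+0+2+0=4 → 23/27 = 0.8519
  class_4: TP=13, FN=4+2+5+4=15 → 13/28 = 0.4643
Weighted-recall = Σ (supportᵢ/N)·recallᵢ with N=170: (31/170)·0.7419 + (59/170)·0.7627 + (25/170)·0.3600 + (27/170)·0.8519 + (28/170)·0.4643 = 0.665

0.665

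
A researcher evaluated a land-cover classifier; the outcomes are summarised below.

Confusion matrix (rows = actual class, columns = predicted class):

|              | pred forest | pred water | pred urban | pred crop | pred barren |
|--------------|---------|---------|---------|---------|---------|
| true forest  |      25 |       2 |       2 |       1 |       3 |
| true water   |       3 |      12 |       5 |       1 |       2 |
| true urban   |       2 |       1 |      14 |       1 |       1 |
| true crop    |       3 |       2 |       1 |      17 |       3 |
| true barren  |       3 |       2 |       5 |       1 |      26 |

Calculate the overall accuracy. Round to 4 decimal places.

Accuracy = trace / total = (25+12+14+17+26=94) / 138 = 94/138 = 0.6812

0.6812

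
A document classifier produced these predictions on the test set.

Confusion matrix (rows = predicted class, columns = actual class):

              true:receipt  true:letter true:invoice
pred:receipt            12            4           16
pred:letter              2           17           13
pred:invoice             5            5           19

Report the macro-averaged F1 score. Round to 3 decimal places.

0.517

Per-class F1 score (2·TP/(2·TP+FP+FN)):
  receipt: TP=12, FP=4+16=20, FN=2+5=7 → 24/51 = 0.4706
  letter: TP=17, FP=2+13=15, FN=4+5=9 → 34/58 = 0.5862
  invoice: TP=19, FP=5+5=10, FN=16+13=29 → 38/77 = 0.4935
Macro-F1 score = mean = (0.4706 + 0.5862 + 0.4935) / 3 = 0.517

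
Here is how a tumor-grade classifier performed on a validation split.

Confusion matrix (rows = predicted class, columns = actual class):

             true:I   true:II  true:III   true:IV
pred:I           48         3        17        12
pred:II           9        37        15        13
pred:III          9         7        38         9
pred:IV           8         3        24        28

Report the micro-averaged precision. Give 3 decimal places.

Micro-averaging pools counts across classes: ΣTP=151, ΣFP=129, ΣFN=129.
Micro-precision = TP/(TP+FP) on pooled counts = 0.539 (equals overall accuracy in single-label multiclass).

0.539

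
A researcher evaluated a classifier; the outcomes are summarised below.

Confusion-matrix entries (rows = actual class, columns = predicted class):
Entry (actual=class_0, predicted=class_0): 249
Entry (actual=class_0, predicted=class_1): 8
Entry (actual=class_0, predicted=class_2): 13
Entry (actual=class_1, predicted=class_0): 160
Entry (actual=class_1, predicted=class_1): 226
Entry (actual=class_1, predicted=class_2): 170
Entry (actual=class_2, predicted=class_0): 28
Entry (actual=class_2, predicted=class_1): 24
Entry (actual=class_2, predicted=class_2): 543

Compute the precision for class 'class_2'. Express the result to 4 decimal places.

Take TP from the diagonal, FP from the rest of the 'class_2' prediction marginal, FN from the rest of the 'class_2' actual marginal.
precision = TP/(TP+FP).
class_2: TP=543, FP=13+170=183 → 543/726 = 0.74793

0.7479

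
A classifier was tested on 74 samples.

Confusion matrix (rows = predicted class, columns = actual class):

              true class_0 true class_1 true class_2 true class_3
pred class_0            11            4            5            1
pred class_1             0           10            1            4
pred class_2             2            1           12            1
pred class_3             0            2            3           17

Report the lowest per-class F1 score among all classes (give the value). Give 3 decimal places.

Per-class F1 score (2·TP/(2·TP+FP+FN)):
  class_0: TP=11, FP=4+5+1=10, FN=0+2+0=2 → 22/34 = 0.6471
  class_1: TP=10, FP=0+1+4=5, FN=4+1+2=7 → 20/32 = 0.6250
  class_2: TP=12, FP=2+1+1=4, FN=5+1+3=9 → 24/37 = 0.6486
  class_3: TP=17, FP=0+2+3=5, FN=1+4+1=6 → 34/45 = 0.7556
Lowest is class 'class_1' with F1 score = 0.625.

0.625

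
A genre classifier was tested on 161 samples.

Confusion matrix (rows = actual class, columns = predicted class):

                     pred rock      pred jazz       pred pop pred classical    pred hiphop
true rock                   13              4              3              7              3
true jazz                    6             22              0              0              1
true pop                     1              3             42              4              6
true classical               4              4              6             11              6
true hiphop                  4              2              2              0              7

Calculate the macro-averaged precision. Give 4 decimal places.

Per-class precision (TP/(TP+FP)):
  rock: TP=13, FP=6+1+4+4=15 → 13/28 = 0.46429
  jazz: TP=22, FP=4+3+4+2=13 → 22/35 = 0.62857
  pop: TP=42, FP=3+0+6+2=11 → 42/53 = 0.79245
  classical: TP=11, FP=7+0+4+0=11 → 11/22 = 0.50000
  hiphop: TP=7, FP=3+1+6+6=16 → 7/23 = 0.30435
Macro-precision = mean = (0.46429 + 0.62857 + 0.79245 + 0.50000 + 0.30435) / 5 = 0.5379

0.5379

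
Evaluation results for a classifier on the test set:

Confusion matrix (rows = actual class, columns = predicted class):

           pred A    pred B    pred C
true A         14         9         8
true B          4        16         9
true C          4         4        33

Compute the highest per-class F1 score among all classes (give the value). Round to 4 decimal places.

Per-class F1 score (2·TP/(2·TP+FP+FN)):
  A: TP=14, FP=4+4=8, FN=9+8=17 → 28/53 = 0.52830
  B: TP=16, FP=9+4=13, FN=4+9=13 → 32/58 = 0.55172
  C: TP=33, FP=8+9=17, FN=4+4=8 → 66/91 = 0.72527
Highest is class 'C' with F1 score = 0.7253.

0.7253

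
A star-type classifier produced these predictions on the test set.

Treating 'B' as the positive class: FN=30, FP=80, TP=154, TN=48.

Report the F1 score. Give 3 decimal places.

0.737

Precision = TP/(TP+FP) = 154/234 = 0.6581
Recall = TP/(TP+FN) = 154/184 = 0.8370
F1 = 2·TP/(2·TP+FP+FN) = 308/418 = 0.737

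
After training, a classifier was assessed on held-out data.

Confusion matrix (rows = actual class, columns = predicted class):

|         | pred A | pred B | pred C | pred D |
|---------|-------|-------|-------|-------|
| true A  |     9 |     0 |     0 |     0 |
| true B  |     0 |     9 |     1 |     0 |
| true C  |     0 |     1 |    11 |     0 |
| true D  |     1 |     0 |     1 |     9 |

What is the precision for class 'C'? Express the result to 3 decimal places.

0.846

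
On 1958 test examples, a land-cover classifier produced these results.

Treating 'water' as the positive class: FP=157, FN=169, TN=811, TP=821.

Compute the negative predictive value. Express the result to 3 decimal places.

NPV = TN/(TN+FN) = 811/(811+169) = 0.828

0.828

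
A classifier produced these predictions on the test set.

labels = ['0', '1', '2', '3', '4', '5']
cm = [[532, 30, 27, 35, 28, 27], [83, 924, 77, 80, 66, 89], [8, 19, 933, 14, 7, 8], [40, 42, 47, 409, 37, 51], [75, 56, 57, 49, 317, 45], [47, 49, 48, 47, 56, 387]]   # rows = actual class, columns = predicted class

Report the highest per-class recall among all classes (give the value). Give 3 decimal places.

Per-class recall (TP/(TP+FN)):
  0: TP=532, FN=30+27+35+28+27=147 → 532/679 = 0.7835
  1: TP=924, FN=83+77+80+66+89=395 → 924/1319 = 0.7005
  2: TP=933, FN=8+19+14+7+8=56 → 933/989 = 0.9434
  3: TP=409, FN=40+42+47+37+51=217 → 409/626 = 0.6534
  4: TP=317, FN=75+56+57+49+45=282 → 317/599 = 0.5292
  5: TP=387, FN=47+49+48+47+56=247 → 387/634 = 0.6104
Highest is class '2' with recall = 0.943.

0.943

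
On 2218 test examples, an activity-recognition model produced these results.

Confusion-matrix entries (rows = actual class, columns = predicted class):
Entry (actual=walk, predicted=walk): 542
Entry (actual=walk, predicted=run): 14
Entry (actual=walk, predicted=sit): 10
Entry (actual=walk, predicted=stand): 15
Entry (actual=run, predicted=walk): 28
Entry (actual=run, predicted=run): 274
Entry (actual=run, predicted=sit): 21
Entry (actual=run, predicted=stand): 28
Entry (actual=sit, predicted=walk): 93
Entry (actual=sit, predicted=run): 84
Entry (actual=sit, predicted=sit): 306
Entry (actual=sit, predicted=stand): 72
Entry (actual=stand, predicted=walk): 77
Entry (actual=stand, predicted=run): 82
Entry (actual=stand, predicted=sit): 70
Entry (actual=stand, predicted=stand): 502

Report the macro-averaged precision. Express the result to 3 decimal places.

0.725

Per-class precision (TP/(TP+FP)):
  walk: TP=542, FP=28+93+77=198 → 542/740 = 0.7324
  run: TP=274, FP=14+84+82=180 → 274/454 = 0.6035
  sit: TP=306, FP=10+21+70=101 → 306/407 = 0.7518
  stand: TP=502, FP=15+28+72=115 → 502/617 = 0.8136
Macro-precision = mean = (0.7324 + 0.6035 + 0.7518 + 0.8136) / 4 = 0.725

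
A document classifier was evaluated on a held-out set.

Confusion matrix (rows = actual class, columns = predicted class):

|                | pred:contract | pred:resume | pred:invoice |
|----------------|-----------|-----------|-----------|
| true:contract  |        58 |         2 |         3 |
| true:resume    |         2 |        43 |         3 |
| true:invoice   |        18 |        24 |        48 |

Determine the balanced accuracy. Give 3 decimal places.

Balanced accuracy = mean of per-class recall.
  contract: recall = 58/63 = 0.9206
  resume: recall = 43/48 = 0.8958
  invoice: recall = 48/90 = 0.5333
Mean = (0.9206 + 0.8958 + 0.5333) / 3 = 0.783

0.783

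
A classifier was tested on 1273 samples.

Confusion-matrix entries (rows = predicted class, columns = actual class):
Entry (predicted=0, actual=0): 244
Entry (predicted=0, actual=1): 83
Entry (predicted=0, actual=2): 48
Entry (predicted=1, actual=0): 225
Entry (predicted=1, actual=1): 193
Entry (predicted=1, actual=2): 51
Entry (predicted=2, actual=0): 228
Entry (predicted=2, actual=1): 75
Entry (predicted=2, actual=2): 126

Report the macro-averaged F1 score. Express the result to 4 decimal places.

Per-class F1 score (2·TP/(2·TP+FP+FN)):
  0: TP=244, FP=83+48=131, FN=225+228=453 → 488/1072 = 0.45522
  1: TP=193, FP=225+51=276, FN=83+75=158 → 386/820 = 0.47073
  2: TP=126, FP=228+75=303, FN=48+51=99 → 252/654 = 0.38532
Macro-F1 score = mean = (0.45522 + 0.47073 + 0.38532) / 3 = 0.4371

0.4371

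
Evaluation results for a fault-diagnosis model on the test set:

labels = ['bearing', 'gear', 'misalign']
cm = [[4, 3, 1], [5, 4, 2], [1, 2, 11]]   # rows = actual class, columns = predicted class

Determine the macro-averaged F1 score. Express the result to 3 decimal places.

0.543

Per-class F1 score (2·TP/(2·TP+FP+FN)):
  bearing: TP=4, FP=5+1=6, FN=3+1=4 → 8/18 = 0.4444
  gear: TP=4, FP=3+2=5, FN=5+2=7 → 8/20 = 0.4000
  misalign: TP=11, FP=1+2=3, FN=1+2=3 → 22/28 = 0.7857
Macro-F1 score = mean = (0.4444 + 0.4000 + 0.7857) / 3 = 0.543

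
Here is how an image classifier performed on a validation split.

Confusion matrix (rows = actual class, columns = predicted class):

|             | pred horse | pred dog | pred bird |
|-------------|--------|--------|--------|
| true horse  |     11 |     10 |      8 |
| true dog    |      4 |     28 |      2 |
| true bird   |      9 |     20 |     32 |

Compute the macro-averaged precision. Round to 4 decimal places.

0.5677

Per-class precision (TP/(TP+FP)):
  horse: TP=11, FP=4+9=13 → 11/24 = 0.45833
  dog: TP=28, FP=10+20=30 → 28/58 = 0.48276
  bird: TP=32, FP=8+2=10 → 32/42 = 0.76190
Macro-precision = mean = (0.45833 + 0.48276 + 0.76190) / 3 = 0.5677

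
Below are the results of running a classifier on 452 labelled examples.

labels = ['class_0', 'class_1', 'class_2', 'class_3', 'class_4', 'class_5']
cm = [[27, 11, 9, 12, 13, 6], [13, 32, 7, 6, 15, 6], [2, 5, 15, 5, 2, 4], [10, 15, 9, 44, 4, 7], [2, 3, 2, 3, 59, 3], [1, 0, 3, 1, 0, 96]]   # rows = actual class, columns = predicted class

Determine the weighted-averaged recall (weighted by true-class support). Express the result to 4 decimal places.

Per-class recall (TP/(TP+FN)):
  class_0: TP=27, FN=11+9+12+13+6=51 → 27/78 = 0.34615
  class_1: TP=32, FN=13+7+6+15+6=47 → 32/79 = 0.40506
  class_2: TP=15, FN=2+5+5+2+4=18 → 15/33 = 0.45455
  class_3: TP=44, FN=10+15+9+4+7=45 → 44/89 = 0.49438
  class_4: TP=59, FN=2+3+2+3+3=13 → 59/72 = 0.81944
  class_5: TP=96, FN=1+0+3+1+0=5 → 96/101 = 0.95050
Weighted-recall = Σ (supportᵢ/N)·recallᵢ with N=452: (78/452)·0.34615 + (79/452)·0.40506 + (33/452)·0.45455 + (89/452)·0.49438 + (72/452)·0.81944 + (101/452)·0.95050 = 0.6040

0.6040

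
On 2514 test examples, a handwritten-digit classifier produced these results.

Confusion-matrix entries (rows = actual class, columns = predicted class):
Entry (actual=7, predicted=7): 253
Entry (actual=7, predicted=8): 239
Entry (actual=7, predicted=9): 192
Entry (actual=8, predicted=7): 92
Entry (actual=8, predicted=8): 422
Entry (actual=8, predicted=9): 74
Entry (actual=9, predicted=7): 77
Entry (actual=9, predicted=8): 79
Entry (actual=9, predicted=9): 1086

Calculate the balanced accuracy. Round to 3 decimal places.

Balanced accuracy = mean of per-class recall.
  7: recall = 253/684 = 0.3699
  8: recall = 422/588 = 0.7177
  9: recall = 1086/1242 = 0.8744
Mean = (0.3699 + 0.7177 + 0.8744) / 3 = 0.654

0.654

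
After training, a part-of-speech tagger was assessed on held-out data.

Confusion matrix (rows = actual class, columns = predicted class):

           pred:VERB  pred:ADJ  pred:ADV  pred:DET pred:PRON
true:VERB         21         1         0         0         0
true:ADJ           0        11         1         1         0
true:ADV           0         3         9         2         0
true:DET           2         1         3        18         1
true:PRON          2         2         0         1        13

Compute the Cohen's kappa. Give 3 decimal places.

Observed agreement pₒ = trace/N = 72/92 = 0.7826
Expected agreement pₑ = Σ (rowᵢ·colᵢ)/N² = (22·25 + 13·18 + 14·13 + 25·22 + 18·14)/92² = 0.2089
κ = (pₒ − pₑ)/(1 − pₑ) = (0.7826 − 0.2089)/(1 − 0.2089) = 0.725

0.725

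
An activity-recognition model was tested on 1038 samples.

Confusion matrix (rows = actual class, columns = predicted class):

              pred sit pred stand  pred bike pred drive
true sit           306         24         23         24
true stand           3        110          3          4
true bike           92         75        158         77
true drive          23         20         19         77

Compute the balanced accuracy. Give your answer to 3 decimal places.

0.669

Balanced accuracy = mean of per-class recall.
  sit: recall = 306/377 = 0.8117
  stand: recall = 110/120 = 0.9167
  bike: recall = 158/402 = 0.3930
  drive: recall = 77/139 = 0.5540
Mean = (0.8117 + 0.9167 + 0.3930 + 0.5540) / 4 = 0.669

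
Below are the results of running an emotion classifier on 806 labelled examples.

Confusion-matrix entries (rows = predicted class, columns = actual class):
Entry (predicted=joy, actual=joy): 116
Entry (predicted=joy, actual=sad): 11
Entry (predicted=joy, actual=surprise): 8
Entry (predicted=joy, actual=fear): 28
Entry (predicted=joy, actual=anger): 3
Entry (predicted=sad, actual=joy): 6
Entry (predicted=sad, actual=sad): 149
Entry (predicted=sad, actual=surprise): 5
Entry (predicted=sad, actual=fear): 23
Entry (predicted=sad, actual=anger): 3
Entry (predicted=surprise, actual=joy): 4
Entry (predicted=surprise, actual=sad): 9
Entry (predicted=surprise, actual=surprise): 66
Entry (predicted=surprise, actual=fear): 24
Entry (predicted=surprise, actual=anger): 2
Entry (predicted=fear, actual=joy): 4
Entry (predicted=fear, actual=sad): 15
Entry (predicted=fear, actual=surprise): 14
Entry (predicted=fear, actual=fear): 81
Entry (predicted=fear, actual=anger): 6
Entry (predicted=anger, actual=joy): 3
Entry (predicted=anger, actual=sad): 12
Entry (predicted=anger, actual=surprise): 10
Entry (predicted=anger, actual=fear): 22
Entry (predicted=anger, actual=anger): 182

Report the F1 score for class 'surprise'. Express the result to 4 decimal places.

0.6346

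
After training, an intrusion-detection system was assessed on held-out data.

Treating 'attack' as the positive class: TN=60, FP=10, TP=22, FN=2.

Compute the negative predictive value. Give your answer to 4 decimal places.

NPV = TN/(TN+FN) = 60/(60+2) = 0.9677

0.9677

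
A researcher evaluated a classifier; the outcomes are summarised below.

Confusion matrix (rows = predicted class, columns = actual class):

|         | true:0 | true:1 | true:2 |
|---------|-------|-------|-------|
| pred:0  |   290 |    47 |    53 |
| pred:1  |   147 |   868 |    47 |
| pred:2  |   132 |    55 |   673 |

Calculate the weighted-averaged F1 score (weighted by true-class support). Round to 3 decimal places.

0.783

Per-class F1 score (2·TP/(2·TP+FP+FN)):
  0: TP=290, FP=47+53=100, FN=147+132=279 → 580/959 = 0.6048
  1: TP=868, FP=147+47=194, FN=47+55=102 → 1736/2032 = 0.8543
  2: TP=673, FP=132+55=187, FN=53+47=100 → 1346/1633 = 0.8242
Weighted-F1 score = Σ (supportᵢ/N)·F1 scoreᵢ with N=2312: (569/2312)·0.6048 + (970/2312)·0.8543 + (773/2312)·0.8242 = 0.783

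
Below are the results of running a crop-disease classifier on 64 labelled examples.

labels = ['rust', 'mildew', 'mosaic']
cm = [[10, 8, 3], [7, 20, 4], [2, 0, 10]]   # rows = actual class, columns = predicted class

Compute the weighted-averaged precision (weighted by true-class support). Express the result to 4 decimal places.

0.6290

Per-class precision (TP/(TP+FP)):
  rust: TP=10, FP=7+2=9 → 10/19 = 0.52632
  mildew: TP=20, FP=8+0=8 → 20/28 = 0.71429
  mosaic: TP=10, FP=3+4=7 → 10/17 = 0.58824
Weighted-precision = Σ (supportᵢ/N)·precisionᵢ with N=64: (21/64)·0.52632 + (31/64)·0.71429 + (12/64)·0.58824 = 0.6290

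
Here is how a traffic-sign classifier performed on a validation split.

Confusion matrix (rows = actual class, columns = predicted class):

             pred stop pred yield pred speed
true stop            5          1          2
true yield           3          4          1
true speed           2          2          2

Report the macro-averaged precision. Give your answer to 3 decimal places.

0.490

Per-class precision (TP/(TP+FP)):
  stop: TP=5, FP=3+2=5 → 5/10 = 0.5000
  yield: TP=4, FP=1+2=3 → 4/7 = 0.5714
  speed: TP=2, FP=2+1=3 → 2/5 = 0.4000
Macro-precision = mean = (0.5000 + 0.5714 + 0.4000) / 3 = 0.490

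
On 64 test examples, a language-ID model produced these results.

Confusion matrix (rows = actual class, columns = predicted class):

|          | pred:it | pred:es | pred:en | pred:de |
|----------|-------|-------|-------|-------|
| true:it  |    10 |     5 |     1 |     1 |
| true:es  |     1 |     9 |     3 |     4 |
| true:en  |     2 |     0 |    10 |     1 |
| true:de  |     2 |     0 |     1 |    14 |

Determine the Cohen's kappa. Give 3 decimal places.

0.562

Observed agreement pₒ = trace/N = 43/64 = 0.6719
Expected agreement pₑ = Σ (rowᵢ·colᵢ)/N² = (17·15 + 17·14 + 13·15 + 17·20)/64² = 0.2510
κ = (pₒ − pₑ)/(1 − pₑ) = (0.6719 − 0.2510)/(1 − 0.2510) = 0.562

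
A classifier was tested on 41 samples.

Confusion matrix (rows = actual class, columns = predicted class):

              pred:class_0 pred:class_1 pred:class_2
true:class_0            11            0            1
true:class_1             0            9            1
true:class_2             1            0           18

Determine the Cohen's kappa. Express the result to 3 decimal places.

Observed agreement pₒ = trace/N = 38/41 = 0.9268
Expected agreement pₑ = Σ (rowᵢ·colᵢ)/N² = (12·12 + 10·9 + 19·20)/41² = 0.3653
κ = (pₒ − pₑ)/(1 − pₑ) = (0.9268 − 0.3653)/(1 − 0.3653) = 0.885

0.885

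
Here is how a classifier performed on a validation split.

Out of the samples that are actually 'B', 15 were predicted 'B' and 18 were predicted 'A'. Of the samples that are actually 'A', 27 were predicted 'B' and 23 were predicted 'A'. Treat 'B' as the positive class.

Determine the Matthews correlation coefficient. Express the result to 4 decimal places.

MCC = (TP·TN − FP·FN) / √((TP+FP)(TP+FN)(TN+FP)(TN+FN))
Numerator = 15·23 − 27·18 = -141
Denominator = √(42·33·50·41) = √2841300 = 1685.6156
MCC = -141 / 1685.6156 = -0.0836

-0.0836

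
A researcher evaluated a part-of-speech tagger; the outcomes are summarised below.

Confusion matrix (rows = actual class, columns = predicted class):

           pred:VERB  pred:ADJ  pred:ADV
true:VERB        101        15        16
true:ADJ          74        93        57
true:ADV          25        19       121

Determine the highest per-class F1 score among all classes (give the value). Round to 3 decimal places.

0.674

Per-class F1 score (2·TP/(2·TP+FP+FN)):
  VERB: TP=101, FP=74+25=99, FN=15+16=31 → 202/332 = 0.6084
  ADJ: TP=93, FP=15+19=34, FN=74+57=131 → 186/351 = 0.5299
  ADV: TP=121, FP=16+57=73, FN=25+19=44 → 242/359 = 0.6741
Highest is class 'ADV' with F1 score = 0.674.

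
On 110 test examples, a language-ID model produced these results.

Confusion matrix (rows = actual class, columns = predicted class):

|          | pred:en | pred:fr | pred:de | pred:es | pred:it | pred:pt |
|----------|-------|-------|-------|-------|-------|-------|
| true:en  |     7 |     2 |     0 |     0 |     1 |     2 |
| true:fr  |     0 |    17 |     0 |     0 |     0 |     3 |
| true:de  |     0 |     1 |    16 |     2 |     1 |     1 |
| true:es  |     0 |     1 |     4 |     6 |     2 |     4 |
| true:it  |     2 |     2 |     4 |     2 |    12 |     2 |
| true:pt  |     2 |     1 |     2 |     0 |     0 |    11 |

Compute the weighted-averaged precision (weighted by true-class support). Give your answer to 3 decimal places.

Per-class precision (TP/(TP+FP)):
  en: TP=7, FP=0+0+0+2+2=4 → 7/11 = 0.6364
  fr: TP=17, FP=2+1+1+2+1=7 → 17/24 = 0.7083
  de: TP=16, FP=0+0+4+4+2=10 → 16/26 = 0.6154
  es: TP=6, FP=0+0+2+2+0=4 → 6/10 = 0.6000
  it: TP=12, FP=1+0+1+2+0=4 → 12/16 = 0.7500
  pt: TP=11, FP=2+3+1+4+2=12 → 11/23 = 0.4783
Weighted-precision = Σ (supportᵢ/N)·precisionᵢ with N=110: (12/110)·0.6364 + (20/110)·0.7083 + (21/110)·0.6154 + (17/110)·0.6000 + (24/110)·0.7500 + (16/110)·0.4783 = 0.642

0.642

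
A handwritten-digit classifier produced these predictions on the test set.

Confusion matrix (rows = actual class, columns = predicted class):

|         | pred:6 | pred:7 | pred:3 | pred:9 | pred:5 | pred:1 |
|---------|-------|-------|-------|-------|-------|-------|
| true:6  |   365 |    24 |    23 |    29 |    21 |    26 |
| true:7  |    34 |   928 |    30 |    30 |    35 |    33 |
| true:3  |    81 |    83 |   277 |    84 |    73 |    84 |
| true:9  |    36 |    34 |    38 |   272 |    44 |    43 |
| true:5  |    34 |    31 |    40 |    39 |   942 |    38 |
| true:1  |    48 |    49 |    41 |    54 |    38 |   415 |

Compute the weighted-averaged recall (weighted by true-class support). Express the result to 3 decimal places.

Per-class recall (TP/(TP+FN)):
  6: TP=365, FN=24+23+29+21+26=123 → 365/488 = 0.7480
  7: TP=928, FN=34+30+30+35+33=162 → 928/1090 = 0.8514
  3: TP=277, FN=81+83+84+73+84=405 → 277/682 = 0.4062
  9: TP=272, FN=36+34+38+44+43=195 → 272/467 = 0.5824
  5: TP=942, FN=34+31+40+39+38=182 → 942/1124 = 0.8381
  1: TP=415, FN=48+49+41+54+38=230 → 415/645 = 0.6434
Weighted-recall = Σ (supportᵢ/N)·recallᵢ with N=4496: (488/4496)·0.7480 + (1090/4496)·0.8514 + (682/4496)·0.4062 + (467/4496)·0.5824 + (1124/4496)·0.8381 + (645/4496)·0.6434 = 0.712

0.712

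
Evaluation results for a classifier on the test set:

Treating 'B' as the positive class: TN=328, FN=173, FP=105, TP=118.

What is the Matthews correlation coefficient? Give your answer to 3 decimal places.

0.173

MCC = (TP·TN − FP·FN) / √((TP+FP)(TP+FN)(TN+FP)(TN+FN))
Numerator = 118·328 − 105·173 = 20539
Denominator = √(223·291·433·501) = √14077433169 = 118648.3593
MCC = 20539 / 118648.3593 = 0.173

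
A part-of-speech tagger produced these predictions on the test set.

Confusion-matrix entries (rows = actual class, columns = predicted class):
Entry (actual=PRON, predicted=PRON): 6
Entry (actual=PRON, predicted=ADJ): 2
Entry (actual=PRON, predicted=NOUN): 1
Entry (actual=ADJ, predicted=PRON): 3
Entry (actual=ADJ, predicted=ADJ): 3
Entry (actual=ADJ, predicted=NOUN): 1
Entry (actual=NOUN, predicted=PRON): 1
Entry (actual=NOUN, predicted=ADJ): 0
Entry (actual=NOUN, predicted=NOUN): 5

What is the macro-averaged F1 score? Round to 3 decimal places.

Per-class F1 score (2·TP/(2·TP+FP+FN)):
  PRON: TP=6, FP=3+1=4, FN=2+1=3 → 12/19 = 0.6316
  ADJ: TP=3, FP=2+0=2, FN=3+1=4 → 6/12 = 0.5000
  NOUN: TP=5, FP=1+1=2, FN=1+0=1 → 10/13 = 0.7692
Macro-F1 score = mean = (0.6316 + 0.5000 + 0.7692) / 3 = 0.634

0.634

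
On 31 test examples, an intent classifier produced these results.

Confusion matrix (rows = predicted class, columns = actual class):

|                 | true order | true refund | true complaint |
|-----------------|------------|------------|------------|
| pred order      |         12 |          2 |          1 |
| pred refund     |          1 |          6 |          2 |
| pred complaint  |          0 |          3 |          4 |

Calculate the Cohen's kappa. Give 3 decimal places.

Observed agreement pₒ = trace/N = 22/31 = 0.7097
Expected agreement pₑ = Σ (rowᵢ·colᵢ)/N² = (13·15 + 11·9 + 7·7)/31² = 0.3569
κ = (pₒ − pₑ)/(1 − pₑ) = (0.7097 − 0.3569)/(1 − 0.3569) = 0.549

0.549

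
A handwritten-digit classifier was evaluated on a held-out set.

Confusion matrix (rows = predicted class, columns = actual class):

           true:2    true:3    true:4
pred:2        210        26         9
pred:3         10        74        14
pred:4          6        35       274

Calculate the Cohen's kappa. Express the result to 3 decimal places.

Observed agreement pₒ = trace/N = 558/658 = 0.8480
Expected agreement pₑ = Σ (rowᵢ·colᵢ)/N² = (226·245 + 135·98 + 297·315)/658² = 0.3745
κ = (pₒ − pₑ)/(1 − pₑ) = (0.8480 − 0.3745)/(1 − 0.3745) = 0.757

0.757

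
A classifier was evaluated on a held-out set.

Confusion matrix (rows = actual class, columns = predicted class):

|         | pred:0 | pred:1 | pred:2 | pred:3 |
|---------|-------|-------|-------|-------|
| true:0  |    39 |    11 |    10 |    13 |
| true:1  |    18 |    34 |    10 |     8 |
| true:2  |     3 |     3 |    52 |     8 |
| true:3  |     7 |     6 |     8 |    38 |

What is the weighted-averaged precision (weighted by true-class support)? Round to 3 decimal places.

0.608

Per-class precision (TP/(TP+FP)):
  0: TP=39, FP=18+3+7=28 → 39/67 = 0.5821
  1: TP=34, FP=11+3+6=20 → 34/54 = 0.6296
  2: TP=52, FP=10+10+8=28 → 52/80 = 0.6500
  3: TP=38, FP=13+8+8=29 → 38/67 = 0.5672
Weighted-precision = Σ (supportᵢ/N)·precisionᵢ with N=268: (73/268)·0.5821 + (70/268)·0.6296 + (66/268)·0.6500 + (59/268)·0.5672 = 0.608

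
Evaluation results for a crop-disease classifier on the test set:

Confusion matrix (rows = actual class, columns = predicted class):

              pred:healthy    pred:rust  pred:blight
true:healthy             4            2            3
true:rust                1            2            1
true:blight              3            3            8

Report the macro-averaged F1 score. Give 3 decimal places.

Per-class F1 score (2·TP/(2·TP+FP+FN)):
  healthy: TP=4, FP=1+3=4, FN=2+3=5 → 8/17 = 0.4706
  rust: TP=2, FP=2+3=5, FN=1+1=2 → 4/11 = 0.3636
  blight: TP=8, FP=3+1=4, FN=3+3=6 → 16/26 = 0.6154
Macro-F1 score = mean = (0.4706 + 0.3636 + 0.6154) / 3 = 0.483

0.483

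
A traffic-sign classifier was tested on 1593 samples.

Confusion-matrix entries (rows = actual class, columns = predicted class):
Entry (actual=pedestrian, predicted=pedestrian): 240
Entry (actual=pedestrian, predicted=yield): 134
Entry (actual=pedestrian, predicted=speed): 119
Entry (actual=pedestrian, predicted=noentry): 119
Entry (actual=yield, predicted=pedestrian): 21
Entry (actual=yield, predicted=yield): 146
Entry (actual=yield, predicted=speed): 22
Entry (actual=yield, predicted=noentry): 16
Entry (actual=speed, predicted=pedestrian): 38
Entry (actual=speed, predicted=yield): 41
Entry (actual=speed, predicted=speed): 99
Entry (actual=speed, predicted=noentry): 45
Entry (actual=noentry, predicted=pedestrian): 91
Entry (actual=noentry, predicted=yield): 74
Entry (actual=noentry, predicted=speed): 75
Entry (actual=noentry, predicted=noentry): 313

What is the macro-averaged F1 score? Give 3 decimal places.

Per-class F1 score (2·TP/(2·TP+FP+FN)):
  pedestrian: TP=240, FP=21+38+91=150, FN=134+119+119=372 → 480/1002 = 0.4790
  yield: TP=146, FP=134+41+74=249, FN=21+22+16=59 → 292/600 = 0.4867
  speed: TP=99, FP=119+22+75=216, FN=38+41+45=124 → 198/538 = 0.3680
  noentry: TP=313, FP=119+16+45=180, FN=91+74+75=240 → 626/1046 = 0.5985
Macro-F1 score = mean = (0.4790 + 0.4867 + 0.3680 + 0.5985) / 4 = 0.483

0.483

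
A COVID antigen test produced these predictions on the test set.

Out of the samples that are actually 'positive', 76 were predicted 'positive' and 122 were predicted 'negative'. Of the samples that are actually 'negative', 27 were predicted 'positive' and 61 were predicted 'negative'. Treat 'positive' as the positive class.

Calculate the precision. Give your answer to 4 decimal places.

0.7379

Precision = TP/(TP+FP) = 76/(76+27) = 76/103 = 0.7379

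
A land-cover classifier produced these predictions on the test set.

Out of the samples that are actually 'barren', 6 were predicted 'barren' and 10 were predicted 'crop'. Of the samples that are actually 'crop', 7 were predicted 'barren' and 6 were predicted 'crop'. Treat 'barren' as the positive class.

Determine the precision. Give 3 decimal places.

Precision = TP/(TP+FP) = 6/(6+7) = 6/13 = 0.462

0.462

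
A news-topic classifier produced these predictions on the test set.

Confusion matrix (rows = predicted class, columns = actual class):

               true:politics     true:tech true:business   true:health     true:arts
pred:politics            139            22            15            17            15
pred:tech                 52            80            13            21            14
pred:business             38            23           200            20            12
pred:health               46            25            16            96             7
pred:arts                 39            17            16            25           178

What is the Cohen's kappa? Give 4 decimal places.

Observed agreement pₒ = trace/N = 693/1146 = 0.60471
Expected agreement pₑ = Σ (rowᵢ·colᵢ)/N² = (314·208 + 167·180 + 260·293 + 179·190 + 226·275)/1146² = 0.20384
κ = (pₒ − pₑ)/(1 − pₑ) = (0.60471 − 0.20384)/(1 − 0.20384) = 0.5035

0.5035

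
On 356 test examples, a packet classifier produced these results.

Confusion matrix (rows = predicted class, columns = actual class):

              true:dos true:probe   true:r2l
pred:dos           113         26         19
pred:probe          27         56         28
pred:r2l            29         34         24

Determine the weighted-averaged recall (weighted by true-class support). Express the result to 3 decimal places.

Per-class recall (TP/(TP+FN)):
  dos: TP=113, FN=27+29=56 → 113/169 = 0.6686
  probe: TP=56, FN=26+34=60 → 56/116 = 0.4828
  r2l: TP=24, FN=19+28=47 → 24/71 = 0.3380
Weighted-recall = Σ (supportᵢ/N)·recallᵢ with N=356: (169/356)·0.6686 + (116/356)·0.4828 + (71/356)·0.3380 = 0.542

0.542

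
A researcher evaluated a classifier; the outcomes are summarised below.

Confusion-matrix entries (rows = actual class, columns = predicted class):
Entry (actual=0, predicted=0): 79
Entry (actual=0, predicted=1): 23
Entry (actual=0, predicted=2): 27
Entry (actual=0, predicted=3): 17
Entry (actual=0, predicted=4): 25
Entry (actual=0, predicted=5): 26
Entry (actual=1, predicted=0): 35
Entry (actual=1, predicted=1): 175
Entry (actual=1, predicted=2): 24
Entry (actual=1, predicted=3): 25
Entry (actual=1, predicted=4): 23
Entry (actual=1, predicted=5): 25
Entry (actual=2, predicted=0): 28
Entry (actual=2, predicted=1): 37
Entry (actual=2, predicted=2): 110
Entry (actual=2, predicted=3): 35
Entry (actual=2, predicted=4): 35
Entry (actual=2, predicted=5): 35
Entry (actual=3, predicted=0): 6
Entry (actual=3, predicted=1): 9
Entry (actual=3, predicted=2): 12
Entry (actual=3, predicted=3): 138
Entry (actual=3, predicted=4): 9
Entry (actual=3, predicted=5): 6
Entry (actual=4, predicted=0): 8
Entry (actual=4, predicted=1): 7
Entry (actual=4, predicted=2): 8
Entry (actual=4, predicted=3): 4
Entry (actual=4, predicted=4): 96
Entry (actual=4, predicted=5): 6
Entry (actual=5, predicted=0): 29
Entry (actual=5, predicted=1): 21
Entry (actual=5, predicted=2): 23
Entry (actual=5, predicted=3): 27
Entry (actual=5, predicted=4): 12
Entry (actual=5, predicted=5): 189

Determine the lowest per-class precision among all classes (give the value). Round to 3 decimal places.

Per-class precision (TP/(TP+FP)):
  0: TP=79, FP=35+28+6+8+29=106 → 79/185 = 0.4270
  1: TP=175, FP=23+37+9+7+21=97 → 175/272 = 0.6434
  2: TP=110, FP=27+24+12+8+23=94 → 110/204 = 0.5392
  3: TP=138, FP=17+25+35+4+27=108 → 138/246 = 0.5610
  4: TP=96, FP=25+23+35+9+12=104 → 96/200 = 0.4800
  5: TP=189, FP=26+25+35+6+6=98 → 189/287 = 0.6585
Lowest is class '0' with precision = 0.427.

0.427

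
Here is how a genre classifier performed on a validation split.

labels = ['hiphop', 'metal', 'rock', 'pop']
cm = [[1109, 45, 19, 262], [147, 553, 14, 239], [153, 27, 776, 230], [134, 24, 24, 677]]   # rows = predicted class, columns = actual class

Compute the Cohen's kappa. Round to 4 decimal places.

0.6004

Observed agreement pₒ = trace/N = 3115/4433 = 0.70268
Expected agreement pₑ = Σ (rowᵢ·colᵢ)/N² = (1543·1435 + 649·953 + 833·1186 + 1408·859)/4433² = 0.25597
κ = (pₒ − pₑ)/(1 − pₑ) = (0.70268 − 0.25597)/(1 − 0.25597) = 0.6004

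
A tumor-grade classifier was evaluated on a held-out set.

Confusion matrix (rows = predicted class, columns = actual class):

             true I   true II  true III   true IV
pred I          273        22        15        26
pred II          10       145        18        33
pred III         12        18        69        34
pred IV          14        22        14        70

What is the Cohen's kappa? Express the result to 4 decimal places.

Observed agreement pₒ = trace/N = 557/795 = 0.70063
Expected agreement pₑ = Σ (rowᵢ·colᵢ)/N² = (309·336 + 207·206 + 116·133 + 163·120)/795² = 0.28710
κ = (pₒ − pₑ)/(1 − pₑ) = (0.70063 − 0.28710)/(1 − 0.28710) = 0.5801

0.5801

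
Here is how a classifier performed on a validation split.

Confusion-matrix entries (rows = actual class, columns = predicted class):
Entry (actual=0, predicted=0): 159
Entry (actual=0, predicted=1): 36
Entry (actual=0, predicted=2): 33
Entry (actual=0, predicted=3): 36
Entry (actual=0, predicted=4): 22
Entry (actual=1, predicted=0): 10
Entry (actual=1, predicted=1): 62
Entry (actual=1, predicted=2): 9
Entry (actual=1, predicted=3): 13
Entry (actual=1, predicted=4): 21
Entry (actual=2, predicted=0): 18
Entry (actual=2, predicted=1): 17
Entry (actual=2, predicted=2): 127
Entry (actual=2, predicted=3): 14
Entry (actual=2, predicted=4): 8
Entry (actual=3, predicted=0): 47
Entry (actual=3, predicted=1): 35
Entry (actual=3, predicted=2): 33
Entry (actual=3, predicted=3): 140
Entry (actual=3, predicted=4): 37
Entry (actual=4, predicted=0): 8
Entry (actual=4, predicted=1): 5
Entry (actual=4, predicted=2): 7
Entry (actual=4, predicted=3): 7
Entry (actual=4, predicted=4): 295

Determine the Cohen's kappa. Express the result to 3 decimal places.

0.558

Observed agreement pₒ = trace/N = 783/1199 = 0.6530
Expected agreement pₑ = Σ (rowᵢ·colᵢ)/N² = (286·242 + 115·155 + 184·209 + 292·210 + 322·383)/1199² = 0.2157
κ = (pₒ − pₑ)/(1 − pₑ) = (0.6530 − 0.2157)/(1 − 0.2157) = 0.558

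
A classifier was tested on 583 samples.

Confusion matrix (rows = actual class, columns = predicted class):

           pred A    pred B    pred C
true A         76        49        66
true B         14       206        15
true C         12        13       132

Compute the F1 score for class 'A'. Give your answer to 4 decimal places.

0.5188

Treat 'A' as positive and all other classes as negative.
F1 score = 2·TP/(2·TP+FP+FN).
A: TP=76, FP=14+12=26, FN=49+66=115 → 152/293 = 0.51877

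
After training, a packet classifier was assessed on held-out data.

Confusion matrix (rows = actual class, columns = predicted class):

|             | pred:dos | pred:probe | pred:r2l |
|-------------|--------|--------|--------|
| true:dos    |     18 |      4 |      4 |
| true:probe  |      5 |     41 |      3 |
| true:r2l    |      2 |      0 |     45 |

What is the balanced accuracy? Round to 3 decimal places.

0.829

Balanced accuracy = mean of per-class recall.
  dos: recall = 18/26 = 0.6923
  probe: recall = 41/49 = 0.8367
  r2l: recall = 45/47 = 0.9574
Mean = (0.6923 + 0.8367 + 0.9574) / 3 = 0.829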